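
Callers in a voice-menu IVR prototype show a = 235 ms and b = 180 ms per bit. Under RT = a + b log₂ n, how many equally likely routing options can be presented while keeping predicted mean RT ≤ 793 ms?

8

Set 235 + 180·log₂ n ≤ 793 → log₂ n ≤ (793 − 235)/180 = 3.1000.
So n ≤ 2^3.1000 = 8.574; the largest integer n is 8.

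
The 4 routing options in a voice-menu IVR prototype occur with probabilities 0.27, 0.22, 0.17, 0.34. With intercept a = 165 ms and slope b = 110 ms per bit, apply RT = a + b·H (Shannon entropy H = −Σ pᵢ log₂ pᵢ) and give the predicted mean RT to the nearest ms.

H = 0.27·log₂(1/0.27) + 0.22·log₂(1/0.22) + 0.17·log₂(1/0.17) + 0.34·log₂(1/0.34) = 1.9544 bits.
RT = 165 + 110 × 1.9544 = 379.98 ms.

380 ms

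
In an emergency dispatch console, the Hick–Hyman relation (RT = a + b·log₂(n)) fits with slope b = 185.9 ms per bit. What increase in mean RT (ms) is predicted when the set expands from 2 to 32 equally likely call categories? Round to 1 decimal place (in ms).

The intercept a cancels: ΔRT = b·(log₂ n₂ − log₂ n₁) = b·log₂(n₂/n₁).
log₂(32) − log₂(2) = log₂(32/2) = log₂(16) = 4.
ΔRT = 185.9 × 4.0000 = 743.600 ms.

743.6 ms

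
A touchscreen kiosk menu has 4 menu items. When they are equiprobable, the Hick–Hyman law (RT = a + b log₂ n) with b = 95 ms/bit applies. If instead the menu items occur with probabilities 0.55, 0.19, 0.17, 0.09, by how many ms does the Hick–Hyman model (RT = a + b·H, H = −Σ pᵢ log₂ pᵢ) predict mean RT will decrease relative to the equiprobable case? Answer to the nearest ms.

31 ms

The RT saving is b·ΔH. Equiprobable H₀ = log₂(4) = 2.0000 bits; with the given probabilities H = 1.6768 bits.
b·(H₀ − H) = 95 × (2.0000 − 1.6768) = 30.70 ms.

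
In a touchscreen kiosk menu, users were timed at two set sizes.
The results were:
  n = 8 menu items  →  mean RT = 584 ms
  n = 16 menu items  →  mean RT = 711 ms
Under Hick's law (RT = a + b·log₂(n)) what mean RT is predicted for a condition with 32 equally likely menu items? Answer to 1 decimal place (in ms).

838.0 ms

Solve the two-equation system in a and b:
  b = (711 − 584) / (log₂ 16 − log₂ 8) = 127 / (4 − 3) = 127.000 ms/bit
  a = 584 − 127.000 × 3 = 203.000 ms
Then RT(32) = 203.000 + 127.000 × log₂ 32 = 203.000 + 127.000 × 5 ≈ 838.000 ms.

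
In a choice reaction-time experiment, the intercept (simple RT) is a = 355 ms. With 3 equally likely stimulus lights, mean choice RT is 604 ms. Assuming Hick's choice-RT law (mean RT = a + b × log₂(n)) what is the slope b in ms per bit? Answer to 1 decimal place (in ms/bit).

157.1 ms/bit

log₂(3) = 1.5850 bits.
b = (RT − a)/log₂ n = (604 − 355) / 1.5850 = 157.102 ms/bit.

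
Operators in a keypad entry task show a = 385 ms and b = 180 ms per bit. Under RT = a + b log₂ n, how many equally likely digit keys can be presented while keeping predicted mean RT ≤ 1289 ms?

32

Set 385 + 180·log₂ n ≤ 1289 → log₂ n ≤ (1289 − 385)/180 = 5.0222.
So n ≤ 2^5.0222 = 32.497; the largest integer n is 32.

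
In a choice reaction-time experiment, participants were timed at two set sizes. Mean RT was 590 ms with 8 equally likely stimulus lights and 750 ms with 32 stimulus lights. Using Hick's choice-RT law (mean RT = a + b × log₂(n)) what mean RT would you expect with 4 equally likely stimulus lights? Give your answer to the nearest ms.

510 ms

With log₂ n on the abscissa the relation is linear; from the two conditions:
  b = (750 − 590) / (log₂ 32 − log₂ 8) = 160 / (5 − 3) = 80 ms/bit
  a = 590 − 80 × 3 = 350 ms
Then RT(4) = 350 + 80 × log₂ 4 = 350 + 80 × 2 ≈ 510.000 ms.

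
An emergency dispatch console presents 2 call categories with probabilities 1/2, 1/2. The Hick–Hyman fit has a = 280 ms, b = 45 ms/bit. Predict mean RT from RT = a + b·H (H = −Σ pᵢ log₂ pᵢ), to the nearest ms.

325 ms

H = −Σ pᵢ log₂ pᵢ = 0.5·1 + 0.5·1 = 1.000 bits.
RT = 280 + 45 × 1.000 = 325.00 ms.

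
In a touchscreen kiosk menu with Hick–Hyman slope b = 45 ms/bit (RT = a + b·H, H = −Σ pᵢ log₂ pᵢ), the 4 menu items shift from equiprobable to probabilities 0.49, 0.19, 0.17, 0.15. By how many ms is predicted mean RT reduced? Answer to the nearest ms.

9 ms

Equiprobable entropy H₀ = log₂ 4 = 2.0000 bits.
Skewed entropy H = −Σ pᵢ log₂ pᵢ = 1.8046 bits.
ΔRT = b·(H₀ − H) = 45 × 0.1954 = 8.79 ms.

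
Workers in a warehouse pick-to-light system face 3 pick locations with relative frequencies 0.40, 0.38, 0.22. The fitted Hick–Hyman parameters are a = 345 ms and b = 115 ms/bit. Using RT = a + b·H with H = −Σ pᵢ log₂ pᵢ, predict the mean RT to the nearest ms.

Entropy contributions −pᵢ log₂ pᵢ: 0.5288, 0.5305, 0.4806; sum H = 1.5398 bits.
RT = a + bH = 345 + 115·1.5398 = 522.08 ms.

522 ms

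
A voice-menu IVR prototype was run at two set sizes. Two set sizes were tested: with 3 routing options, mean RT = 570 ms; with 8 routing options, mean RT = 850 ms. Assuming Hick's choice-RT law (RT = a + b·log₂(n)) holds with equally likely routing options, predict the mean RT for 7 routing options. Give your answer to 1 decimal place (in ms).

With log₂ n on the abscissa the relation is linear; from the two conditions:
  b = (850 − 570) / (log₂ 8 − log₂ 3) = 280 / (3 − 1.5850) = 197.875 ms/bit
  a = 570 − 197.875 × 1.5850 = 256.376 ms
Then RT(7) = 256.376 + 197.875 × log₂ 7 = 256.376 + 197.875 × 2.8074 ≈ 811.880 ms.

811.9 ms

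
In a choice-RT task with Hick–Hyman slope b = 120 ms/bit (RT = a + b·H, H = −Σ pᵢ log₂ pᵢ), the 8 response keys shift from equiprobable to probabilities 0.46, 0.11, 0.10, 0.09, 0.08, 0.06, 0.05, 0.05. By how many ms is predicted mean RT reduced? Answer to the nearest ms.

63 ms

Equiprobable entropy H₀ = log₂ 8 = 3.0000 bits.
Skewed entropy H = −Σ pᵢ log₂ pᵢ = 2.4777 bits.
ΔRT = b·(H₀ − H) = 120 × 0.5223 = 62.68 ms.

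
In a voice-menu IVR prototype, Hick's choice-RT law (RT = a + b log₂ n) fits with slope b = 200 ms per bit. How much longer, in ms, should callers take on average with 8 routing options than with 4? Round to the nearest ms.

200 ms

The intercept a cancels: ΔRT = b·(log₂ n₂ − log₂ n₁) = b·log₂(n₂/n₁).
log₂(8) − log₂(4) = log₂(8/4) = log₂(2) = 1.
ΔRT = 200 × 1.0000 = 200.000 ms.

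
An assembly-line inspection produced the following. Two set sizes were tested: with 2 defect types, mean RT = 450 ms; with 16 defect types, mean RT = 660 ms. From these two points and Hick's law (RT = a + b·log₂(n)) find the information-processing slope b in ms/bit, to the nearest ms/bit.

The slope on a log₂ axis is (660 − 450) / (4 − 1) = 70 ms/bit.

70 ms/bit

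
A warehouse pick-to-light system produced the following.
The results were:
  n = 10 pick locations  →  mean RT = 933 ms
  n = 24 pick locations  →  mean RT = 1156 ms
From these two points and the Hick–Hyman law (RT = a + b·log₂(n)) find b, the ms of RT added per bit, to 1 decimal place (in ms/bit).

176.6 ms/bit

b = (RT₂ − RT₁)/(log₂ n₂ − log₂ n₁) = (1156 − 933)/(4.5850 − 3.3219) = 176.559 ms/bit.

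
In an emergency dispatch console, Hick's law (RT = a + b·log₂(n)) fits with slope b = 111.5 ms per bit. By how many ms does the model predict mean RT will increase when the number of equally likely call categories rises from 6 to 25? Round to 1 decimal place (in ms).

ΔRT = (a + b log₂ n₂) − (a + b log₂ n₁) = b·(log₂ n₂ − log₂ n₁).
log₂(25) − log₂(6) = 4.6439 − 2.5850 = 2.0589.
ΔRT = 111.5 × 2.0589 = 229.567 ms.

229.6 ms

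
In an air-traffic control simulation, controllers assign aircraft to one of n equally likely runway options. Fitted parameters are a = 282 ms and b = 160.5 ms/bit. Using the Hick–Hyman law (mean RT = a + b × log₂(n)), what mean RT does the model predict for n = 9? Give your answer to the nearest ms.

log₂(9) = 3.1699 bits, so RT = 282 + 160.5 × 3.1699 ≈ 790.773 ms.

791 ms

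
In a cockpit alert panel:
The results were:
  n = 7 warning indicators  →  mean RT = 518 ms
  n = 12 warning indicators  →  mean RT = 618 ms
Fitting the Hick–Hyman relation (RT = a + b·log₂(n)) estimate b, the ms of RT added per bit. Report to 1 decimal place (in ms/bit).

b = (RT₂ − RT₁)/(log₂ n₂ − log₂ n₁) = (618 − 518)/(3.5850 − 2.8074) = 128.600 ms/bit.

128.6 ms/bit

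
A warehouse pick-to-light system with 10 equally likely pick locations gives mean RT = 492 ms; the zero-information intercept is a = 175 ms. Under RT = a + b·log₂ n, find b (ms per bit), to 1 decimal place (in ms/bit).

95.4 ms/bit

b = (492 − 175) / log₂(10) = 317 / 3.3219 = 95.427 ms/bit.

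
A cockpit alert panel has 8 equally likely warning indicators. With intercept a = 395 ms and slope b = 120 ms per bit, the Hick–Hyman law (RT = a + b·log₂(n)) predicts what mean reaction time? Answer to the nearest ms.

log₂(8) = 3 bits, so RT = 395 + 120 × 3 ≈ 755.000 ms.

755 ms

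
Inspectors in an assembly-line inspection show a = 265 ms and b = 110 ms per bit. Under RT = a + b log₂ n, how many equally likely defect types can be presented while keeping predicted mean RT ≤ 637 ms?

10

Information budget: (637 − 265)/110 = 3.3818 bits, so n ≤ 2^3.3818 = 10.424 → at most 10.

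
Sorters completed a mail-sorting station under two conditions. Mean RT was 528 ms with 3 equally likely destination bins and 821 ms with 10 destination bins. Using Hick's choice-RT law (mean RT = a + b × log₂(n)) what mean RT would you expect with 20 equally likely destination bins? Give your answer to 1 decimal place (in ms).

989.7 ms

Fit slope and intercept:
  b = (821 − 528) / (log₂ 10 − log₂ 3) = 293 / (3.3219 − 1.5850) = 168.685 ms/bit
  a = 528 − 168.685 × 1.5850 = 260.641 ms
Then RT(20) = 260.641 + 168.685 × log₂ 20 = 260.641 + 168.685 × 4.3219 ≈ 989.685 ms.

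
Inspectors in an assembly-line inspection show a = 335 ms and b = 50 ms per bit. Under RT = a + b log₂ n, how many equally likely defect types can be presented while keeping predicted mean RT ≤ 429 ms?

3

50·log₂ n ≤ 429 − 335 = 94, giving log₂ n ≤ 1.8800 and n ≤ 3.681. The largest whole number is 3.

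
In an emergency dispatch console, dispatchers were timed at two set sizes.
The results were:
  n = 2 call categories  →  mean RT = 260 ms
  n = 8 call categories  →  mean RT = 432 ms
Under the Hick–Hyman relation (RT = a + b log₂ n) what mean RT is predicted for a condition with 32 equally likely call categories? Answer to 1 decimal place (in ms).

Fit slope and intercept:
  b = (432 − 260) / (log₂ 8 − log₂ 2) = 172 / (3 − 1) = 86.000 ms/bit
  a = 260 − 86.000 × 1 = 174.000 ms
Then RT(32) = 174.000 + 86.000 × log₂ 32 = 174.000 + 86.000 × 5 ≈ 604.000 ms.

604.0 ms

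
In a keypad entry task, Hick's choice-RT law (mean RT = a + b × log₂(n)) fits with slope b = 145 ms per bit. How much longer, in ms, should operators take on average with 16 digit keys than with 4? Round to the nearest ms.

ΔRT = (a + b log₂ n₂) − (a + b log₂ n₁) = b·(log₂ n₂ − log₂ n₁).
log₂(16) − log₂(4) = log₂(16/4) = log₂(4) = 2.
ΔRT = 145 × 2.0000 = 290.000 ms.

290 ms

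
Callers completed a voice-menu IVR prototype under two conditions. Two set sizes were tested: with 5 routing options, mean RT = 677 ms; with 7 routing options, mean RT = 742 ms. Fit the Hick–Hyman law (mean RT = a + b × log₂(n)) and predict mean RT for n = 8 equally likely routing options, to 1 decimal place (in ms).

767.8 ms

With log₂ n on the abscissa the relation is linear; from the two conditions:
  b = (742 − 677) / (log₂ 7 − log₂ 5) = 65 / (2.8074 − 2.3219) = 133.903 ms/bit
  a = 677 − 133.903 × 2.3219 = 366.087 ms
Then RT(8) = 366.087 + 133.903 × log₂ 8 = 366.087 + 133.903 × 3 ≈ 767.796 ms.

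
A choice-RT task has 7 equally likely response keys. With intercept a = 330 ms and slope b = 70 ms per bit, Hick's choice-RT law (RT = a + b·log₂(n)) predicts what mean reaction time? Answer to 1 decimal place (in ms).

log₂(7) = 2.8074 bits, so RT = 330 + 70 × 2.8074 ≈ 526.515 ms.

526.5 ms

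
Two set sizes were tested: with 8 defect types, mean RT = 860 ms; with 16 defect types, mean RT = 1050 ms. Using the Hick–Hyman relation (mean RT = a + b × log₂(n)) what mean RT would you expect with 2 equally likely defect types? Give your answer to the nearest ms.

480 ms

RT is linear in log₂ n, so two points fix the line:
  b = (1050 − 860) / (log₂ 16 − log₂ 8) = 190 / (4 − 3) = 190 ms/bit
  a = 860 − 190 × 3 = 290 ms
Then RT(2) = 290 + 190 × log₂ 2 = 290 + 190 × 1 ≈ 480.000 ms.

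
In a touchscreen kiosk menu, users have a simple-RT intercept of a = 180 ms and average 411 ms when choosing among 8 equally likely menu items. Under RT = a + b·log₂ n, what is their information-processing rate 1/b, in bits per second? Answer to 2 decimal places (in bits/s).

12.99 bits/s

b = (411 − 180)/log₂ 8 = 231/3 = 77.000 ms per bit = 0.07700 s/bit; the reciprocal is 12.987 bits/s.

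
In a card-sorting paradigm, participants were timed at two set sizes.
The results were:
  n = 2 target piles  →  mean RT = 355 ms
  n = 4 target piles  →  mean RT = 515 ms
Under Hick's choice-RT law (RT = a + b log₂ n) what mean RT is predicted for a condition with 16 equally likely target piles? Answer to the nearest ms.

RT is linear in log₂ n, so two points fix the line:
  b = (515 − 355) / (log₂ 4 − log₂ 2) = 160 / (2 − 1) = 160 ms/bit
  a = 355 − 160 × 1 = 195 ms
Then RT(16) = 195 + 160 × log₂ 16 = 195 + 160 × 4 ≈ 835.000 ms.

835 ms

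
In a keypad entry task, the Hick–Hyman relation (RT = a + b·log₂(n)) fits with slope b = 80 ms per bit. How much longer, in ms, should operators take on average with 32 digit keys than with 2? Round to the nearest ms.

320 ms

Only the slope matters, since a is common to both: ΔRT = b·log₂(n₂/n₁).
log₂(32) − log₂(2) = log₂(32/2) = log₂(16) = 4.
ΔRT = 80 × 4.0000 = 320.000 ms.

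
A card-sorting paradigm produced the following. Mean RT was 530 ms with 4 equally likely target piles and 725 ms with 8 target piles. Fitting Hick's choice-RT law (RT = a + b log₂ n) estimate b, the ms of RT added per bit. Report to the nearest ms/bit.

195 ms/bit

b = (RT₂ − RT₁)/(log₂ n₂ − log₂ n₁) = (725 − 530)/(3 − 2) = 195 ms/bit.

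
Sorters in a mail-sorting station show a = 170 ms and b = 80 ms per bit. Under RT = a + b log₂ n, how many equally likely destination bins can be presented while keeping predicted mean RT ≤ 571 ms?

32

Information budget: (571 − 170)/80 = 5.0125 bits, so n ≤ 2^5.0125 = 32.278 → at most 32.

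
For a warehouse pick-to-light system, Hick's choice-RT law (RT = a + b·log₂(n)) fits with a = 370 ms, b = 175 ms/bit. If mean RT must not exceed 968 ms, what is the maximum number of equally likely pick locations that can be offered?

10

175·log₂ n ≤ 968 − 370 = 598, giving log₂ n ≤ 3.4171 and n ≤ 10.682. The largest whole number is 10.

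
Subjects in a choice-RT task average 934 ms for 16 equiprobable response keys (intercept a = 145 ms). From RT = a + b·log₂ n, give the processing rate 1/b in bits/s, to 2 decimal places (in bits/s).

Choice component = 934 − 145 = 789 ms over log₂(16) = 4 bits.
b = 789 / 4 = 197.250 ms/bit, so 1/b = 5.070 bits/s.

5.07 bits/s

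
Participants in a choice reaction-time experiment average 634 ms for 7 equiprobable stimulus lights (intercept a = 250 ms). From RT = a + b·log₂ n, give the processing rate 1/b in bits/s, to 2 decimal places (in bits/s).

Choice component = 634 − 250 = 384 ms over log₂(7) = 2.8074 bits.
b = 384 / 2.8074 = 136.784 ms/bit, so 1/b = 7.311 bits/s.

7.31 bits/s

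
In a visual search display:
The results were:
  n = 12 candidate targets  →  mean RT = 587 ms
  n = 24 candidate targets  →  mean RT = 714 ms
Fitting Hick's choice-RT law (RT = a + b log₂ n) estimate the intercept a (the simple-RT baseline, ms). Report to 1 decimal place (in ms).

Slope: b = (714 − 587) / (log₂ 24 − log₂ 12) = 127/1.0000 = 127.000 ms/bit.
Intercept: a = 587 − 127.000·log₂(12) = 131.710 ms.

131.7 ms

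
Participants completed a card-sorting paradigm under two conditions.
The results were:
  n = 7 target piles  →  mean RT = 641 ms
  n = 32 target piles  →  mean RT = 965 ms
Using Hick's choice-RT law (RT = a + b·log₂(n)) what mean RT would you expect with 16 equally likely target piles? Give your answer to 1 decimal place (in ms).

Solve the two-equation system in a and b:
  b = (965 − 641) / (log₂ 32 − log₂ 7) = 324 / (5 − 2.8074) = 147.767 ms/bit
  a = 641 − 147.767 × 2.8074 = 226.166 ms
Then RT(16) = 226.166 + 147.767 × log₂ 16 = 226.166 + 147.767 × 4 ≈ 817.233 ms.

817.2 ms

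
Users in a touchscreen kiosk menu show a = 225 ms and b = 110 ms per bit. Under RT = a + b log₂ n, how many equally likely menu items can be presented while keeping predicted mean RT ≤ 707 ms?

110·log₂ n ≤ 707 − 225 = 482, giving log₂ n ≤ 4.3818 and n ≤ 20.848. The largest whole number is 20.

20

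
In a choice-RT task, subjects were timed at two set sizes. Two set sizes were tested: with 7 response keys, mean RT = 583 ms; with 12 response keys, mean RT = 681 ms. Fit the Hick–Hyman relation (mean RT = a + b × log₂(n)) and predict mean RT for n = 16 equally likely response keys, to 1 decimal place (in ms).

Fit slope and intercept:
  b = (681 − 583) / (log₂ 12 − log₂ 7) = 98 / (3.5850 − 2.8074) = 126.028 ms/bit
  a = 583 − 126.028 × 2.8074 = 229.196 ms
Then RT(16) = 229.196 + 126.028 × log₂ 16 = 229.196 + 126.028 × 4 ≈ 733.306 ms.

733.3 ms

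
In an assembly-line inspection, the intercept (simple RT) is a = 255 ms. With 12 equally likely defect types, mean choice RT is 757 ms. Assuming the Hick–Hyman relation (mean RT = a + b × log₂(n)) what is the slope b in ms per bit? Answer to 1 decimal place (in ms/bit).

b = (757 − 255) / log₂(12) = 502 / 3.5850 = 140.029 ms/bit.

140.0 ms/bit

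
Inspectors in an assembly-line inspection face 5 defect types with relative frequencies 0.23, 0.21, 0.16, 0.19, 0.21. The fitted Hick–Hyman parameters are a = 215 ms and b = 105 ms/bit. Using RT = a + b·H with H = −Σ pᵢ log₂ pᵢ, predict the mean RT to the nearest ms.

Entropy contributions −pᵢ log₂ pᵢ: 0.4877, 0.4728, 0.4230, 0.4552, 0.4728; sum H = 2.3116 bits.
RT = a + bH = 215 + 105·2.3116 = 457.71 ms.

458 ms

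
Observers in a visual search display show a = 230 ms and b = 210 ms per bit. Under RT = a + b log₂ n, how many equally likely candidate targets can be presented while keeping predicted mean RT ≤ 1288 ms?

32

Set 230 + 210·log₂ n ≤ 1288 → log₂ n ≤ (1288 − 230)/210 = 5.0381.
So n ≤ 2^5.0381 = 32.856; the largest integer n is 32.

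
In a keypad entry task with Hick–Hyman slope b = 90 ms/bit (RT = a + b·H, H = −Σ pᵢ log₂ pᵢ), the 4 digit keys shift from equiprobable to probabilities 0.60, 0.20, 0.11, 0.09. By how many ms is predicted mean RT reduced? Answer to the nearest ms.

39 ms

The RT saving is b·ΔH. Equiprobable H₀ = log₂(4) = 2.0000 bits; with the given probabilities H = 1.5695 bits.
b·(H₀ − H) = 90 × (2.0000 − 1.5695) = 38.74 ms.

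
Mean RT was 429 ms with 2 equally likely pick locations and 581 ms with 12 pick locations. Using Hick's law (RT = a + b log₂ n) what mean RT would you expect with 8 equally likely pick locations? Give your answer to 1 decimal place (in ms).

546.6 ms

With log₂ n on the abscissa the relation is linear; from the two conditions:
  b = (581 − 429) / (log₂ 12 − log₂ 2) = 152 / (3.5850 − 1) = 58.802 ms/bit
  a = 429 − 58.802 × 1 = 370.198 ms
Then RT(8) = 370.198 + 58.802 × log₂ 8 = 370.198 + 58.802 × 3 ≈ 546.603 ms.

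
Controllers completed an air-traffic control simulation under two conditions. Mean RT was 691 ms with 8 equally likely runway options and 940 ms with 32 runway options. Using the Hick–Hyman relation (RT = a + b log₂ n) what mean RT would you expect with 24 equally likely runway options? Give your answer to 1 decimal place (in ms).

888.3 ms

With log₂ n on the abscissa the relation is linear; from the two conditions:
  b = (940 − 691) / (log₂ 32 − log₂ 8) = 249 / (5 − 3) = 124.500 ms/bit
  a = 691 − 124.500 × 3 = 317.500 ms
Then RT(24) = 317.500 + 124.500 × log₂ 24 = 317.500 + 124.500 × 4.5850 ≈ 888.328 ms.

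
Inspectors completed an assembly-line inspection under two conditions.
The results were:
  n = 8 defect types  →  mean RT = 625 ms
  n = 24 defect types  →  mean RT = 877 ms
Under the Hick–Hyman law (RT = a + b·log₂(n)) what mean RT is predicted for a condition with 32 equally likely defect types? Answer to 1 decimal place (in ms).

943.0 ms

With log₂ n on the abscissa the relation is linear; from the two conditions:
  b = (877 − 625) / (log₂ 24 − log₂ 8) = 252 / (4.5850 − 3) = 158.994 ms/bit
  a = 625 − 158.994 × 3 = 148.017 ms
Then RT(32) = 148.017 + 158.994 × log₂ 32 = 148.017 + 158.994 × 5 ≈ 942.989 ms.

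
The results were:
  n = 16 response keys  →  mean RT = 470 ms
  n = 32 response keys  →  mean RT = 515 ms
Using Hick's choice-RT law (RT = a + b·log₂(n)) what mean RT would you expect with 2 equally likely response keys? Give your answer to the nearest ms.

335 ms

With log₂ n on the abscissa the relation is linear; from the two conditions:
  b = (515 − 470) / (log₂ 32 − log₂ 16) = 45 / (5 − 4) = 45 ms/bit
  a = 470 − 45 × 4 = 290 ms
Then RT(2) = 290 + 45 × log₂ 2 = 290 + 45 × 1 ≈ 335.000 ms.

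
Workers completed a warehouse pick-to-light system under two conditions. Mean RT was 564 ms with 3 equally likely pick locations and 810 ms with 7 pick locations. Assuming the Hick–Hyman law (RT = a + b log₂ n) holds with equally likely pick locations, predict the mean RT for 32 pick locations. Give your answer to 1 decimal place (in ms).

Solve the two-equation system in a and b:
  b = (810 − 564) / (log₂ 7 − log₂ 3) = 246 / (2.8074 − 1.5850) = 201.245 ms/bit
  a = 564 − 201.245 × 1.5850 = 245.035 ms
Then RT(32) = 245.035 + 201.245 × log₂ 32 = 245.035 + 201.245 × 5 ≈ 1251.258 ms.

1251.3 ms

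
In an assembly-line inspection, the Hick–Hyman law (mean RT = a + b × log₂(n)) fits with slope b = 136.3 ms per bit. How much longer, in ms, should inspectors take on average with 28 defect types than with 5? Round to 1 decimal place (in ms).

338.8 ms

ΔRT = (a + b log₂ n₂) − (a + b log₂ n₁) = b·(log₂ n₂ − log₂ n₁).
log₂(28) − log₂(5) = 4.8074 − 2.3219 = 2.4854.
ΔRT = 136.3 × 2.4854 = 338.764 ms.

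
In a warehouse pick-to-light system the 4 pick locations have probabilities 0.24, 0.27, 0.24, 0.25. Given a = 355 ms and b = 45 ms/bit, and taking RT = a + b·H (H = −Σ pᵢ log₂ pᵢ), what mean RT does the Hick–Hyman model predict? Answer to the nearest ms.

445 ms

Entropy contributions −pᵢ log₂ pᵢ: 0.4941, 0.5100, 0.4941, 0.5000; sum H = 1.9983 bits.
RT = a + bH = 355 + 45·1.9983 = 444.92 ms.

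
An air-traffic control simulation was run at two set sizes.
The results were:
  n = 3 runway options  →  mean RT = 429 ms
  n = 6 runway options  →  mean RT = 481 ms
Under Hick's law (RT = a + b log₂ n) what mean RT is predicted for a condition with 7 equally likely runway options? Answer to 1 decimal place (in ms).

RT is linear in log₂ n, so two points fix the line:
  b = (481 − 429) / (log₂ 6 − log₂ 3) = 52 / (2.5850 − 1.5850) = 52.000 ms/bit
  a = 429 − 52.000 × 1.5850 = 346.582 ms
Then RT(7) = 346.582 + 52.000 × log₂ 7 = 346.582 + 52.000 × 2.8074 ≈ 492.564 ms.

492.6 ms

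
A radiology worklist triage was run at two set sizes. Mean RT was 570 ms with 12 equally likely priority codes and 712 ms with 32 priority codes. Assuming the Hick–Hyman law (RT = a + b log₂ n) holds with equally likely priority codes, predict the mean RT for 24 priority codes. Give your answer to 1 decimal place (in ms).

670.4 ms

Fit slope and intercept:
  b = (712 − 570) / (log₂ 32 − log₂ 12) = 142 / (5 − 3.5850) = 100.351 ms/bit
  a = 570 − 100.351 × 3.5850 = 210.247 ms
Then RT(24) = 210.247 + 100.351 × log₂ 24 = 210.247 + 100.351 × 4.5850 ≈ 670.351 ms.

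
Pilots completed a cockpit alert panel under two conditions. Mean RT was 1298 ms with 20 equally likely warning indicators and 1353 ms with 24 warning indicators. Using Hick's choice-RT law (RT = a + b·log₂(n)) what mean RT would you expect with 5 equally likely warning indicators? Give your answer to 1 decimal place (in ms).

879.8 ms

Fit slope and intercept:
  b = (1353 − 1298) / (log₂ 24 − log₂ 20) = 55 / (4.5850 − 4.3219) = 209.098 ms/bit
  a = 1298 − 209.098 × 4.3219 = 394.293 ms
Then RT(5) = 394.293 + 209.098 × log₂ 5 = 394.293 + 209.098 × 2.3219 ≈ 879.804 ms.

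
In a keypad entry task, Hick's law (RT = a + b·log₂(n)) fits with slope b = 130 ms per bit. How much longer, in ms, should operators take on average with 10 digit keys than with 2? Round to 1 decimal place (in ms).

Only the slope matters, since a is common to both: ΔRT = b·log₂(n₂/n₁).
log₂(10) − log₂(2) = 3.3219 − 1 = 2.3219.
ΔRT = 130 × 2.3219 = 301.851 ms.

301.9 ms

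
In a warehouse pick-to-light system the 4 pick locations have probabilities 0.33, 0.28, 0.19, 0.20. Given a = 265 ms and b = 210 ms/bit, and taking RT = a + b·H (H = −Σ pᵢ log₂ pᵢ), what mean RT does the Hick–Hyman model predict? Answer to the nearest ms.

Entropy contributions −pᵢ log₂ pᵢ: 0.5278, 0.5142, 0.4552, 0.4644; sum H = 1.9617 bits.
RT = a + bH = 265 + 210·1.9617 = 676.95 ms.

677 ms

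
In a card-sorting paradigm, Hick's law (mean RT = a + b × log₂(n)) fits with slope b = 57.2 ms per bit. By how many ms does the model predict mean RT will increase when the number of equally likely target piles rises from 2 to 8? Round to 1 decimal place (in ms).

114.4 ms

The intercept a cancels: ΔRT = b·(log₂ n₂ − log₂ n₁) = b·log₂(n₂/n₁).
log₂(8) − log₂(2) = log₂(8/2) = log₂(4) = 2.
ΔRT = 57.2 × 2.0000 = 114.400 ms.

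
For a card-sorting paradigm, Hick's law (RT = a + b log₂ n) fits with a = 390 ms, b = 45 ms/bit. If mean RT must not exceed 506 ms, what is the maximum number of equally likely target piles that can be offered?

5

Information budget: (506 − 390)/45 = 2.5778 bits, so n ≤ 2^2.5778 = 5.970 → at most 5.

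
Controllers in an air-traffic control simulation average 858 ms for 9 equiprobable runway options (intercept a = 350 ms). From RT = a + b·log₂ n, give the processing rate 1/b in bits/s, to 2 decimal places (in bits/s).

Choice component = 858 − 350 = 508 ms over log₂(9) = 3.1699 bits.
b = 508 / 3.1699 = 160.256 ms/bit, so 1/b = 6.240 bits/s.

6.24 bits/s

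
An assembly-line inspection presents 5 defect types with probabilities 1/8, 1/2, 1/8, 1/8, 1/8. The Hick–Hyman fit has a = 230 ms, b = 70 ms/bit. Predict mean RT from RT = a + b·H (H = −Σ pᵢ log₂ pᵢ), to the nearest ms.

H = −Σ pᵢ log₂ pᵢ = 0.125·3 + 0.5·1 + 0.125·3 + 0.125·3 + 0.125·3 = 2.000 bits.
RT = 230 + 70 × 2.000 = 370.00 ms.

370 ms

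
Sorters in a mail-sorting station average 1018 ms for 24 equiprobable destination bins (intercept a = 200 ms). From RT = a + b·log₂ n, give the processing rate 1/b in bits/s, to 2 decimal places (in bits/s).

Choice component = 1018 − 200 = 818 ms over log₂(24) = 4.5850 bits.
b = 818 / 4.5850 = 178.409 ms/bit, so 1/b = 5.605 bits/s.

5.61 bits/s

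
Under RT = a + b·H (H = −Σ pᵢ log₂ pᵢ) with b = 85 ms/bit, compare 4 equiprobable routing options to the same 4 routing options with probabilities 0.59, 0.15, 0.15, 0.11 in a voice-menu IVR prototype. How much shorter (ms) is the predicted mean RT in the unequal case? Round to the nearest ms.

32 ms

Equiprobable entropy H₀ = log₂ 4 = 2.0000 bits.
Skewed entropy H = −Σ pᵢ log₂ pᵢ = 1.6205 bits.
ΔRT = b·(H₀ − H) = 85 × 0.3795 = 32.26 ms.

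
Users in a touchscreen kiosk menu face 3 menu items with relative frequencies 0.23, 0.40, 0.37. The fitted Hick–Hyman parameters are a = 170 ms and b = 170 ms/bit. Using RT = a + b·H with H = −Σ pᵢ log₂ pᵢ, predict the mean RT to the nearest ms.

433 ms

Entropy contributions −pᵢ log₂ pᵢ: 0.4877, 0.5288, 0.5307; sum H = 1.5472 bits.
RT = a + bH = 170 + 170·1.5472 = 433.02 ms.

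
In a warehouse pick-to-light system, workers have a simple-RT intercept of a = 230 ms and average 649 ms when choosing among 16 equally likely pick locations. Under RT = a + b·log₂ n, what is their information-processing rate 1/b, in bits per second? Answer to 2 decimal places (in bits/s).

9.55 bits/s

b = (649 − 230)/log₂ 16 = 419/4 = 104.750 ms per bit = 0.10475 s/bit; the reciprocal is 9.547 bits/s.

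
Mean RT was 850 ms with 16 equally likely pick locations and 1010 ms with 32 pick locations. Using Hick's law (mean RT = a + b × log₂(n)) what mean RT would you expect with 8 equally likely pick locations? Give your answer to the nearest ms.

Fit slope and intercept:
  b = (1010 − 850) / (log₂ 32 − log₂ 16) = 160 / (5 − 4) = 160 ms/bit
  a = 850 − 160 × 4 = 210 ms
Then RT(8) = 210 + 160 × log₂ 8 = 210 + 160 × 3 ≈ 690.000 ms.

690 ms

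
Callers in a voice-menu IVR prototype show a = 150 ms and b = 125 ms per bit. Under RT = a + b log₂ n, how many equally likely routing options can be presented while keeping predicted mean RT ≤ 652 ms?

16

Information budget: (652 − 150)/125 = 4.0160 bits, so n ≤ 2^4.0160 = 16.178 → at most 16.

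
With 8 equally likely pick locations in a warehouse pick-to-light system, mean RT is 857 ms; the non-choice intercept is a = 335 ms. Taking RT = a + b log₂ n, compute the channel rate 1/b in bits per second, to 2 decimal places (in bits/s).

5.75 bits/s

Choice component = 857 − 335 = 522 ms over log₂(8) = 3 bits.
b = 522 / 3 = 174.000 ms/bit, so 1/b = 5.747 bits/s.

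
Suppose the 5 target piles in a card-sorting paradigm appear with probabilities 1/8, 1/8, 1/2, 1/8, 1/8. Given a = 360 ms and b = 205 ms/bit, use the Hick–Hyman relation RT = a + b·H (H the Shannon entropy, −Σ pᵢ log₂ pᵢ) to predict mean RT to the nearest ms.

770 ms

H = −Σ pᵢ log₂ pᵢ = 0.125·3 + 0.125·3 + 0.5·1 + 0.125·3 + 0.125·3 = 2.000 bits.
RT = 360 + 205 × 2.000 = 770.00 ms.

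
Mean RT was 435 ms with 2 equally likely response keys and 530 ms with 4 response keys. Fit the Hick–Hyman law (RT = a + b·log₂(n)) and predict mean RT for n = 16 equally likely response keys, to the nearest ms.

Solve the two-equation system in a and b:
  b = (530 − 435) / (log₂ 4 − log₂ 2) = 95 / (2 − 1) = 95 ms/bit
  a = 435 − 95 × 1 = 340 ms
Then RT(16) = 340 + 95 × log₂ 16 = 340 + 95 × 4 ≈ 720.000 ms.

720 ms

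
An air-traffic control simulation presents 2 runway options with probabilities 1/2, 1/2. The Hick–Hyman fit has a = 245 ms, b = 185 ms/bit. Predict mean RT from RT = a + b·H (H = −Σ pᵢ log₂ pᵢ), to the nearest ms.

430 ms

Each term −pᵢ log₂ pᵢ: 0.5·1 + 0.5·1; summed, H = 1.000 bits.
Mean RT = a + bH = 245 + 185·1.000 = 430.00 ms.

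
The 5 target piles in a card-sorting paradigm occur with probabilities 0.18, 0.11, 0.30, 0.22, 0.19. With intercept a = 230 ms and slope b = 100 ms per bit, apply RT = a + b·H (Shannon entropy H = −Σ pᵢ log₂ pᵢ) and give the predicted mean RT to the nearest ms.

455 ms

H = 0.18·log₂(1/0.18) + 0.11·log₂(1/0.11) + 0.30·log₂(1/0.30) + 0.22·log₂(1/0.22) + 0.19·log₂(1/0.19) = 2.2525 bits.
RT = 230 + 100 × 2.2525 = 455.25 ms.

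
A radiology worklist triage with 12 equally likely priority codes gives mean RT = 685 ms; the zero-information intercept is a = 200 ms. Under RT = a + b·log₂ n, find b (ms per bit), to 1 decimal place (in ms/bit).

135.3 ms/bit

log₂(12) = 3.5850 bits.
b = (RT − a)/log₂ n = (685 − 200) / 3.5850 = 135.287 ms/bit.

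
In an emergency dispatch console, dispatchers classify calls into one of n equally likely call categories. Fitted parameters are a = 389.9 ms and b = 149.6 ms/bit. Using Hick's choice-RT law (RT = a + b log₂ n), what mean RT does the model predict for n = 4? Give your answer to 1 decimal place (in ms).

log₂(4) = 2 bits, so RT = 389.9 + 149.6 × 2 ≈ 689.100 ms.

689.1 ms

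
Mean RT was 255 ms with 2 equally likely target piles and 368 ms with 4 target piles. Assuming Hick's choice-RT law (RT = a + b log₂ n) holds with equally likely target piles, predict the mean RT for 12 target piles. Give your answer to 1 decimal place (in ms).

RT is linear in log₂ n, so two points fix the line:
  b = (368 − 255) / (log₂ 4 − log₂ 2) = 113 / (2 − 1) = 113.000 ms/bit
  a = 255 − 113.000 × 1 = 142.000 ms
Then RT(12) = 142.000 + 113.000 × log₂ 12 = 142.000 + 113.000 × 3.5850 ≈ 547.101 ms.

547.1 ms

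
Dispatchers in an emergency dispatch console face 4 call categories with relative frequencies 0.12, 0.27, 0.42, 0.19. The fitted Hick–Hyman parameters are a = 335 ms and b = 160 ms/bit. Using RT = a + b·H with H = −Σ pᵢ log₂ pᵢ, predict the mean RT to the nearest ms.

632 ms

Entropy contributions −pᵢ log₂ pᵢ: 0.3671, 0.5100, 0.5256, 0.4552; sum H = 1.8580 bits.
RT = a + bH = 335 + 160·1.8580 = 632.27 ms.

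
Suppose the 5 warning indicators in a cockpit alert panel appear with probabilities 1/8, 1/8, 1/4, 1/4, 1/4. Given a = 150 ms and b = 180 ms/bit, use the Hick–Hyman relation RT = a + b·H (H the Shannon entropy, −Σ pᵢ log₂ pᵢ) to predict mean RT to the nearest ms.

H = −Σ pᵢ log₂ pᵢ = 0.125·3 + 0.125·3 + 0.25·2 + 0.25·2 + 0.25·2 = 2.250 bits.
RT = 150 + 180 × 2.250 = 555.00 ms.

555 ms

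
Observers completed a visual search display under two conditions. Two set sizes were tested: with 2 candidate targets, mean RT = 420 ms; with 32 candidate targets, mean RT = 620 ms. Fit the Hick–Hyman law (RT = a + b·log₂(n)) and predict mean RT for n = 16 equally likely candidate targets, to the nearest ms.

570 ms

Solve the two-equation system in a and b:
  b = (620 − 420) / (log₂ 32 − log₂ 2) = 200 / (5 − 1) = 50 ms/bit
  a = 420 − 50 × 1 = 370 ms
Then RT(16) = 370 + 50 × log₂ 16 = 370 + 50 × 4 ≈ 570.000 ms.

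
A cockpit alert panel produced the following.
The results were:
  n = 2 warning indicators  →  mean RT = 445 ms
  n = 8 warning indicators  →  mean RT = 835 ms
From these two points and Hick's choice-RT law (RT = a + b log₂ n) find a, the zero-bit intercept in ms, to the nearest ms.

250 ms

b = (RT₂ − RT₁)/(log₂ n₂ − log₂ n₁) = (835 − 445)/(3 − 1) = 195 ms/bit.
a = RT₁ − b·log₂ n₁ = 445 − 195 × 1 = 250.000 ms.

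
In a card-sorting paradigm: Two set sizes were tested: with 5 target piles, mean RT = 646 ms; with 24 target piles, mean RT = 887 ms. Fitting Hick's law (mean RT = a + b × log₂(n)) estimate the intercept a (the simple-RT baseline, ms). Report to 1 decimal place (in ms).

398.7 ms

Slope: b = (887 − 646) / (log₂ 24 − log₂ 5) = 241/2.2630 = 106.494 ms/bit.
a = RT₁ − b·log₂ n₁ = 646 − 106.494 × 2.3219 = 398.728 ms.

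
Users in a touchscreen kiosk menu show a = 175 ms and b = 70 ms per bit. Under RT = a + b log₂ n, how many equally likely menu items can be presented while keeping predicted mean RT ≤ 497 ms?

70·log₂ n ≤ 497 − 175 = 322, giving log₂ n ≤ 4.6000 and n ≤ 24.251. The largest whole number is 24.

24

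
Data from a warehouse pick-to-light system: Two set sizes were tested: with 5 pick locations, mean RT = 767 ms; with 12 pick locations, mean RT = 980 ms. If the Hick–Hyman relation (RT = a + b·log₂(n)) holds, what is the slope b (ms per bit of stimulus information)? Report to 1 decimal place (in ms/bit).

168.6 ms/bit

Slope: b = (980 − 767) / (log₂ 12 − log₂ 5) = 213/1.2630 = 168.641 ms/bit.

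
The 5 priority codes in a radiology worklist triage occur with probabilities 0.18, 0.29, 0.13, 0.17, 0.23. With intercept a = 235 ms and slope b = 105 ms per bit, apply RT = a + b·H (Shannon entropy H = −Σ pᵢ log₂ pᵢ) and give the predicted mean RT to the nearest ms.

473 ms

H = 0.18·log₂(1/0.18) + 0.29·log₂(1/0.29) + 0.13·log₂(1/0.13) + 0.17·log₂(1/0.17) + 0.23·log₂(1/0.23) = 2.2681 bits.
RT = 235 + 105 × 2.2681 = 473.15 ms.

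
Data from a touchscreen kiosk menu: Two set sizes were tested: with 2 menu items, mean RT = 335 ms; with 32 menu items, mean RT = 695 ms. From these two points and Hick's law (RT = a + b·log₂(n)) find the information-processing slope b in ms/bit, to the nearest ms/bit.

90 ms/bit

Slope: b = (695 − 335) / (log₂ 32 − log₂ 2) = 360/4.0000 = 90 ms/bit.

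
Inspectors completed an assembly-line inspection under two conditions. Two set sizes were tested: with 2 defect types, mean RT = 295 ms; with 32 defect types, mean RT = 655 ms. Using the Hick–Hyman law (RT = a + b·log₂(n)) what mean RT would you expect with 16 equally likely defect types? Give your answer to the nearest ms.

Fit slope and intercept:
  b = (655 − 295) / (log₂ 32 − log₂ 2) = 360 / (5 − 1) = 90 ms/bit
  a = 295 − 90 × 1 = 205 ms
Then RT(16) = 205 + 90 × log₂ 16 = 205 + 90 × 4 ≈ 565.000 ms.

565 ms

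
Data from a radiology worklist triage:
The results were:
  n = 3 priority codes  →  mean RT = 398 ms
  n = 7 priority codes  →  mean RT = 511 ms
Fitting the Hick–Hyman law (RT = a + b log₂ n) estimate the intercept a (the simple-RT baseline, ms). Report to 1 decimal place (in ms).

251.5 ms

Slope: b = (511 − 398) / (log₂ 7 − log₂ 3) = 113/1.2224 = 92.442 ms/bit.
a = RT₁ − b·log₂ n₁ = 398 − 92.442 × 1.5850 = 251.483 ms.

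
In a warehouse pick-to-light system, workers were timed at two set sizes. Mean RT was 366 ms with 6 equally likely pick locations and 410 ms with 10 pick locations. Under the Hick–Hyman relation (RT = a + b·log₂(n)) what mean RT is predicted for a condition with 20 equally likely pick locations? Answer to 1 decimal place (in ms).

469.7 ms

RT is linear in log₂ n, so two points fix the line:
  b = (410 − 366) / (log₂ 10 − log₂ 6) = 44 / (3.3219 − 2.5850) = 59.704 ms/bit
  a = 366 − 59.704 × 2.5850 = 211.667 ms
Then RT(20) = 211.667 + 59.704 × log₂ 20 = 211.667 + 59.704 × 4.3219 ≈ 469.704 ms.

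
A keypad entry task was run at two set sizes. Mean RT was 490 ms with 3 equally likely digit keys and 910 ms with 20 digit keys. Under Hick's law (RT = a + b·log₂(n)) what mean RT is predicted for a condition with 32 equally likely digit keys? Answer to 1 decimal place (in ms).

1014.1 ms

Solve the two-equation system in a and b:
  b = (910 − 490) / (log₂ 20 − log₂ 3) = 420 / (4.3219 − 1.5850) = 153.455 ms/bit
  a = 490 − 153.455 × 1.5850 = 246.780 ms
Then RT(32) = 246.780 + 153.455 × log₂ 32 = 246.780 + 153.455 × 5 ≈ 1014.053 ms.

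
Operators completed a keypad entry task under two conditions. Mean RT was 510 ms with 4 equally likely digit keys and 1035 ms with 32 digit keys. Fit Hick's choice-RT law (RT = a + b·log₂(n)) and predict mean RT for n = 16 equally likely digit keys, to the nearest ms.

Solve the two-equation system in a and b:
  b = (1035 − 510) / (log₂ 32 − log₂ 4) = 525 / (5 − 2) = 175 ms/bit
  a = 510 − 175 × 2 = 160 ms
Then RT(16) = 160 + 175 × log₂ 16 = 160 + 175 × 4 ≈ 860.000 ms.

860 ms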